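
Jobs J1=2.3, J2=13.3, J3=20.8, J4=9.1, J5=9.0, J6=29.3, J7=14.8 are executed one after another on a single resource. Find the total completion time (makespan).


Sequential makespan: sum all processing times
= 2.3 + 13.3 + 20.8 + 9.1 + 9.0 + 29.3 + 14.8
= 98.6 time units


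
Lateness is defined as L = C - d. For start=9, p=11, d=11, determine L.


Completion = 9 + 11 = 20
Lateness = C - d = 20 - 11
= 9


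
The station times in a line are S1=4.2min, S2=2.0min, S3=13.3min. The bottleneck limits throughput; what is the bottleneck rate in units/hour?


Bottleneck = longest station time
Station times: [4.2, 2.0, 13.3]
Max = 13.3 min
Rate = 60 / 13.3
= 4.51 units/hour (bottleneck: 13.3min)


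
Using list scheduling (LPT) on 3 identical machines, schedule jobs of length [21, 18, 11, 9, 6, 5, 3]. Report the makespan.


Jobs (LPT sorted): [21, 18, 11, 9, 6, 5, 3]
Machines: 3
  J=21 → Machine 1 (load: 0+21=21)
  J=18 → Machine 2 (load: 0+18=18)
  J=11 → Machine 3 (load: 0+11=11)
  J=9 → Machine 3 (load: 11+9=20)
  J=6 → Machine 2 (load: 18+6=24)
  J=5 → Machine 3 (load: 20+5=25)
  J=3 → Machine 1 (load: 21+3=24)
Machine loads: [24, 24, 25]
Makespan = max = 25 time units


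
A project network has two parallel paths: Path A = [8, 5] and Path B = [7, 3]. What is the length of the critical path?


Path A: 8 + 5 = 13
Path B: 7 + 3 = 10
Critical path = longest = max(13, 10)
= 13 (Path A)


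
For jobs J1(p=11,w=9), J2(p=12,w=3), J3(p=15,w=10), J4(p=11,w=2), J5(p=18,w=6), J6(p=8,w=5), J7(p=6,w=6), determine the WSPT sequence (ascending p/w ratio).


WSPT (Smith's rule): sort by p/w ascending
  J7: p/w = 6/6 = 1.000
  J1: p/w = 11/9 = 1.222
  J3: p/w = 15/10 = 1.500
  J6: p/w = 8/5 = 1.600
  J5: p/w = 18/6 = 3.000
  J2: p/w = 12/3 = 4.000
  J4: p/w = 11/2 = 5.500
Order: J7 → J1 → J3 → J6 → J5 → J2 → J4


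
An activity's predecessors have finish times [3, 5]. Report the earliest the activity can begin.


ES = max of all predecessor completion times
Predecessors: [3, 5]
ES = max(3, 5)
= 5


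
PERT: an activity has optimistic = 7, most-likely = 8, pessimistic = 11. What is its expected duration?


te = (o + 4m + p) / 6
= (7 + 4×8 + 11) / 6
= (7 + 32 + 11) / 6
= 50 / 6
= 8.33


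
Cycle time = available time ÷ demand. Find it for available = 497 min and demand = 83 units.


Cycle time = available time / demand
= 497 / 83
= 5.99 min/unit


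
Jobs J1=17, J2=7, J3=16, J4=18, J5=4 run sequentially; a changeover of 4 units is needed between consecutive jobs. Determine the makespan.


Makespan = Σ processing + (n-1) × setup
= (17 + 7 + 16 + 18 + 4) + (5-1)×4
= 62 + 16
= 78 time units


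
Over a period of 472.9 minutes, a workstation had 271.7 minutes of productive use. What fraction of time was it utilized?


Utilization = busy / total × 100
= 271.7 / 472.9 × 100
= 57.5%


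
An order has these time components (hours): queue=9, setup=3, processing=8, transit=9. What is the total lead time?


Lead time = queue + setup + processing + transit
= 9 + 3 + 8 + 9
= 29 hours


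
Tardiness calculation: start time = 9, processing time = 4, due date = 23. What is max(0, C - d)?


Completion = start + processing = 9 + 4 = 13
Tardiness = max(0, C - d) = max(0, 13 - 23)
= max(0, -10)
= 0


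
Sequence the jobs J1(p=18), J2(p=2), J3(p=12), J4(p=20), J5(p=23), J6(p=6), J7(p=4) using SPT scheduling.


SPT: sort by shortest processing time
  J2: p=2
  J7: p=4
  J6: p=6
  J3: p=12
  J1: p=18
  J4: p=20
  J5: p=23
Order: J2 → J7 → J6 → J3 → J1 → J4 → J5


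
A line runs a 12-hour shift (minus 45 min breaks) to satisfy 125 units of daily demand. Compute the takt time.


Available = 12×60 - 45 = 675 min
Takt time = 675 / 125
= 5.40 min/unit


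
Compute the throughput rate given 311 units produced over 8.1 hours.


Throughput = units / time
= 311 / 8.1
= 38.4 units/hour


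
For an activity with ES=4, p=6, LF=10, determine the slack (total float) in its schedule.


EF = ES + duration = 4 + 6 = 10
LS = LF - duration = 10 - 6 = 4
Total Float = LF - EF = 10 - 10
(or LS - ES = 4 - 4)
= 0


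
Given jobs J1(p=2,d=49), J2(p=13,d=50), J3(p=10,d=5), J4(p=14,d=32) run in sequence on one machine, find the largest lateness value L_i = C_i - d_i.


Lateness per job (L = C - d):
  J1: C=2, d=49, L=-47
  J2: C=15, d=50, L=-35
  J3: C=25, d=5, L=20
  J4: C=39, d=32, L=7
Lmax = max(-47, -35, 20, 7)
= 20


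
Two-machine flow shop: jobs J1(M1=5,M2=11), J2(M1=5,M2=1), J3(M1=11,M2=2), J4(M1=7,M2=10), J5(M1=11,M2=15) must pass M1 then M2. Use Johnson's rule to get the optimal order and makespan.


Johnson's rule:
Group 1 (M1≤M2, sort by M1): ['J1', 'J4', 'J5']
Group 2 (M1>M2, sort desc M2): ['J3', 'J2']
Sequence: J1 → J4 → J5 → J3 → J2
Makespan calculation:
  J1: M1 done=5, M2 done=16
  J4: M1 done=12, M2 done=26
  J5: M1 done=23, M2 done=41
  J3: M1 done=34, M2 done=43
  J2: M1 done=39, M2 done=44
= Sequence: J1 → J4 → J5 → J3 → J2, Makespan: 44


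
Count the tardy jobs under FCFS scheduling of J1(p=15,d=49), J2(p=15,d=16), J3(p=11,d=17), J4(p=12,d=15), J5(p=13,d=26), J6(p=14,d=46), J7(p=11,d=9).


Completion vs due date:
  J1: C=15, d=49 → on time
  J2: C=30, d=16 → TARDY
  J3: C=41, d=17 → TARDY
  J4: C=53, d=15 → TARDY
  J5: C=66, d=26 → TARDY
  J6: C=80, d=46 → TARDY
  J7: C=91, d=9 → TARDY
Tardy jobs: J2, J3, J4, J5, J6, J7
Count = 6


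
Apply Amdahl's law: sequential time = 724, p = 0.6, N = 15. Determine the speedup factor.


Amdahl's law: T_p = T × ((1-p) + p/N)
= 724 × ((1-0.6) + 0.6/15)
= 724 × (0.40 + 0.0400)
= 724 × 0.4400
= 318.56
Speedup = 724/318.56
= 2.27×


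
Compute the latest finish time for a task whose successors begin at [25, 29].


LF = min of all successor start times
Successors start at: [25, 29]
LF = min(25, 29)
= 25


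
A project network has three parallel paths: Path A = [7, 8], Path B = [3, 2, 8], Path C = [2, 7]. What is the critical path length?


Path A: 7 + 8 = 15
Path B: 3 + 2 + 8 = 13
Path C: 2 + 7 = 9
Critical path = longest = max(15, 13, 9)
= 15 (Path A)


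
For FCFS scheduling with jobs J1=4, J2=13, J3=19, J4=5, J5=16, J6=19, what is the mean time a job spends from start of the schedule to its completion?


Completion times:
  J1: completes at 4
  J2: completes at 17
  J3: completes at 36
  J4: completes at 41
  J5: completes at 57
  J6: completes at 76
Sum = 231
Average = 231/6
= 38.50


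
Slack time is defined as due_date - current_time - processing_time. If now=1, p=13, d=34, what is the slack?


Slack = due - current_time - processing
= 34 - 1 - 13
= 20


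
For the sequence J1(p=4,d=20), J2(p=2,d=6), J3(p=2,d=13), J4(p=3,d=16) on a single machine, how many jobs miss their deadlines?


Completion vs due date:
  J1: C=4, d=20 → on time
  J2: C=6, d=6 → on time
  J3: C=8, d=13 → on time
  J4: C=11, d=16 → on time
Tardy jobs: none
Count = 0


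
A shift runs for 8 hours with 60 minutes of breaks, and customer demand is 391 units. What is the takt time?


Available = 8×60 - 60 = 420 min
Takt time = 420 / 391
= 1.07 min/unit


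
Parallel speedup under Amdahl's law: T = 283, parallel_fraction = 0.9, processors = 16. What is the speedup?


Amdahl's law: T_p = T × ((1-p) + p/N)
= 283 × ((1-0.9) + 0.9/16)
= 283 × (0.10 + 0.0563)
= 283 × 0.1562
= 44.22
Speedup = 283/44.22
= 6.40×


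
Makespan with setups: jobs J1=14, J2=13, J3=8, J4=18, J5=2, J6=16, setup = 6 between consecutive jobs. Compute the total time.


Makespan = Σ processing + (n-1) × setup
= (14 + 13 + 8 + 18 + 2 + 16) + (6-1)×6
= 71 + 30
= 101 time units


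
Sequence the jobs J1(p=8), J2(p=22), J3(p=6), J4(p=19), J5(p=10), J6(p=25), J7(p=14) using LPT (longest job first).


LPT: sort by longest processing time first
  J6: p=25
  J2: p=22
  J4: p=19
  J7: p=14
  J5: p=10
  J1: p=8
  J3: p=6
Order: J6 → J2 → J4 → J7 → J5 → J1 → J3


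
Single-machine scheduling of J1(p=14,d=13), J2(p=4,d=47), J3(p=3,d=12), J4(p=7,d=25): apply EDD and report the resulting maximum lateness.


EDD order: J3 → J1 → J4 → J2
Completion and lateness:
  J3: C=3, d=12, L=3-12=-9
  J1: C=17, d=13, L=17-13=4
  J4: C=24, d=25, L=24-25=-1
  J2: C=28, d=47, L=28-47=-19
Lmax = max(-9, 4, -1, -19)
= 4


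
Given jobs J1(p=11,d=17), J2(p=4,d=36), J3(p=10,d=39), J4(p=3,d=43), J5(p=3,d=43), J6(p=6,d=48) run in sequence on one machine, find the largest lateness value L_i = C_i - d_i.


Lateness per job (L = C - d):
  J1: C=11, d=17, L=-6
  J2: C=15, d=36, L=-21
  J3: C=25, d=39, L=-14
  J4: C=28, d=43, L=-15
  J5: C=31, d=43, L=-12
  J6: C=37, d=48, L=-11
Lmax = max(-6, -21, -14, -15, -12, -11)
= -6


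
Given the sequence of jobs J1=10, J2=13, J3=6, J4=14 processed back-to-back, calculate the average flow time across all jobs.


Completion times:
  J1: completes at 10
  J2: completes at 23
  J3: completes at 29
  J4: completes at 43
Sum = 105
Average = 105/4
= 26.25


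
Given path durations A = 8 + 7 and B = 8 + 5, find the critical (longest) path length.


Path A: 8 + 7 = 15
Path B: 8 + 5 = 13
Critical path = longest = max(15, 13)
= 15 (Path A)


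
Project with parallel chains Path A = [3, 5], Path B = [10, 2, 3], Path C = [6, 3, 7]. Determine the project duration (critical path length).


Path A: 3 + 5 = 8
Path B: 10 + 2 + 3 = 15
Path C: 6 + 3 + 7 = 16
Critical path = longest = max(8, 15, 16)
= 16 (Path C)


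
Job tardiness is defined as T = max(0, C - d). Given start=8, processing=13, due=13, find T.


Completion = start + processing = 8 + 13 = 21
Tardiness = max(0, C - d) = max(0, 21 - 13)
= max(0, 8)
= 8


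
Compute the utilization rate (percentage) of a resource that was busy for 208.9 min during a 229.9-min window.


Utilization = busy / total × 100
= 208.9 / 229.9 × 100
= 90.9%


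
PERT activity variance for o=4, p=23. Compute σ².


σ² = ((p - o) / 6)² = (p - o)² / 36
= (23 - 4)² / 36
= 19² / 36
= 361 / 36
= 10.0278


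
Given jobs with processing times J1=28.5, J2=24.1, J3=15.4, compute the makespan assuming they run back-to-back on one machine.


Sequential makespan: sum all processing times
= 28.5 + 24.1 + 15.4
= 68.0 time units


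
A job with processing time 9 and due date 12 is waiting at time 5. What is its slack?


Slack = due - current_time - processing
= 12 - 5 - 9
= -2


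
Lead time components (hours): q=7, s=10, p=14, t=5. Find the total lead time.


Lead time = queue + setup + processing + transit
= 7 + 10 + 14 + 5
= 36 hours


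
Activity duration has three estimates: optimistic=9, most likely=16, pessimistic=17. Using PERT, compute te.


te = (o + 4m + p) / 6
= (9 + 4×16 + 17) / 6
= (9 + 64 + 17) / 6
= 90 / 6
= 15.00


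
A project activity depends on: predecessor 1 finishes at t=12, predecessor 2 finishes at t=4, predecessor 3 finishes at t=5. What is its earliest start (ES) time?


ES = max of all predecessor completion times
Predecessors: [12, 4, 5]
ES = max(12, 4, 5)
= 12


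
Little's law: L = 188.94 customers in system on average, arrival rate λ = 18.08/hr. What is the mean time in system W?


Little's law: L = λW → W = L / λ
= 188.94 / 18.08
= 10.45 hours


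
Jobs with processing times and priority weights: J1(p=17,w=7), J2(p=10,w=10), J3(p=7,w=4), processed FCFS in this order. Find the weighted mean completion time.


Completion times:
  J1: C=17, w×C=7×17=119
  J2: C=27, w×C=10×27=270
  J3: C=34, w×C=4×34=136
Sum w×C = 525
Sum w = 21
Weighted avg = 525/21
= 25.00


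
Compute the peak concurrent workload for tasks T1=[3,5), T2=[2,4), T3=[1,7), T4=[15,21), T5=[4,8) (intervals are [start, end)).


Check each time point for overlaps:
  t=3: 3 tasks active (T1, T2, T3)
Max concurrent = 3


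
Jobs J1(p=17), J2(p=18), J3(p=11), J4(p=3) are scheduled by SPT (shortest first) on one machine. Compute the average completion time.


SPT order: J4 → J3 → J1 → J2
Completion times:
  J4: C=3
  J3: C=14
  J1: C=31
  J2: C=49
Sum = 97, n = 4
Mean flow = 97/4
= 24.25


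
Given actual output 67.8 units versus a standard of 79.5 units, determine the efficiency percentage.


Efficiency = (actual / standard) × 100
= (67.8 / 79.5) × 100
= 85.3%


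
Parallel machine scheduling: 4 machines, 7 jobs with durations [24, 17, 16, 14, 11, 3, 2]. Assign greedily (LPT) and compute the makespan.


Jobs (LPT sorted): [24, 17, 16, 14, 11, 3, 2]
Machines: 4
  J=24 → Machine 1 (load: 0+24=24)
  J=17 → Machine 2 (load: 0+17=17)
  J=16 → Machine 3 (load: 0+16=16)
  J=14 → Machine 4 (load: 0+14=14)
  J=11 → Machine 4 (load: 14+11=25)
  J=3 → Machine 3 (load: 16+3=19)
  J=2 → Machine 2 (load: 17+2=19)
Machine loads: [24, 19, 19, 25]
Makespan = max = 25 time units


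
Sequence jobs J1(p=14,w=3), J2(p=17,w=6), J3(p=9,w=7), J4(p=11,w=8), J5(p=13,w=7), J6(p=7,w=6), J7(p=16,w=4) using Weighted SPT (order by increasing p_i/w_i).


WSPT (Smith's rule): sort by p/w ascending
  J6: p/w = 7/6 = 1.167
  J3: p/w = 9/7 = 1.286
  J4: p/w = 11/8 = 1.375
  J5: p/w = 13/7 = 1.857
  J2: p/w = 17/6 = 2.833
  J7: p/w = 16/4 = 4.000
  J1: p/w = 14/3 = 4.667
Order: J6 → J3 → J4 → J5 → J2 → J7 → J1


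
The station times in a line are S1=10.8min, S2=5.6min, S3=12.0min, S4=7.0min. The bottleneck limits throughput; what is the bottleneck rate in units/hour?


Bottleneck = longest station time
Station times: [10.8, 5.6, 12.0, 7.0]
Max = 12.0 min
Rate = 60 / 12.0
= 5.00 units/hour (bottleneck: 12.0min)


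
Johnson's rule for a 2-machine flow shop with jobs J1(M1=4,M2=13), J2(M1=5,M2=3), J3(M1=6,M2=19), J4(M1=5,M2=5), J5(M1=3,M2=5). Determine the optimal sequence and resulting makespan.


Johnson's rule:
Group 1 (M1≤M2, sort by M1): ['J5', 'J1', 'J4', 'J3']
Group 2 (M1>M2, sort desc M2): ['J2']
Sequence: J5 → J1 → J4 → J3 → J2
Makespan calculation:
  J5: M1 done=3, M2 done=8
  J1: M1 done=7, M2 done=21
  J4: M1 done=12, M2 done=26
  J3: M1 done=18, M2 done=45
  J2: M1 done=23, M2 done=48
= Sequence: J5 → J1 → J4 → J3 → J2, Makespan: 48


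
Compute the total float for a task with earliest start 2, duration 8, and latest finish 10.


EF = ES + duration = 2 + 8 = 10
LS = LF - duration = 10 - 8 = 2
Total Float = LF - EF = 10 - 10
(or LS - ES = 2 - 2)
= 0


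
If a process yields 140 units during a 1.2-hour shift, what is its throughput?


Throughput = units / time
= 140 / 1.2
= 116.7 units/hour


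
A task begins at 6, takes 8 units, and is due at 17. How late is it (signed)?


Completion = 6 + 8 = 14
Lateness = C - d = 14 - 17
= -3


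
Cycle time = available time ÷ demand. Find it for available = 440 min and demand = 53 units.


Cycle time = available time / demand
= 440 / 53
= 8.30 min/unit


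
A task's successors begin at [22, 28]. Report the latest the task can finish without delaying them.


LF = min of all successor start times
Successors start at: [22, 28]
LF = min(22, 28)
= 22


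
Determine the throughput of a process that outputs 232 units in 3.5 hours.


Throughput = units / time
= 232 / 3.5
= 66.3 units/hour


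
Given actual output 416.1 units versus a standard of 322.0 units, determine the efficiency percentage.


Efficiency = (actual / standard) × 100
= (416.1 / 322.0) × 100
= 129.2%


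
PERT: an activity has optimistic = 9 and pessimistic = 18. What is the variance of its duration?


σ² = ((p - o) / 6)² = (p - o)² / 36
= (18 - 9)² / 36
= 9² / 36
= 81 / 36
= 2.2500


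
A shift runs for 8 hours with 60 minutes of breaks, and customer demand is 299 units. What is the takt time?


Available = 8×60 - 60 = 420 min
Takt time = 420 / 299
= 1.40 min/unit


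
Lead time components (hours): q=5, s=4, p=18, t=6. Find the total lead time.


Lead time = queue + setup + processing + transit
= 5 + 4 + 18 + 6
= 33 hours


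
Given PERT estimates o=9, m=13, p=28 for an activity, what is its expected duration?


te = (o + 4m + p) / 6
= (9 + 4×13 + 28) / 6
= (9 + 52 + 28) / 6
= 89 / 6
= 14.83


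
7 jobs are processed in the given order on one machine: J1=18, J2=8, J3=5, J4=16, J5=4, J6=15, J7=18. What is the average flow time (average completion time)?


Completion times:
  J1: completes at 18
  J2: completes at 26
  J3: completes at 31
  J4: completes at 47
  J5: completes at 51
  J6: completes at 66
  J7: completes at 84
Sum = 323
Average = 323/7
= 46.14


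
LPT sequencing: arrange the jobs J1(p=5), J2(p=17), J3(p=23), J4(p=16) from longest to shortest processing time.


LPT: sort by longest processing time first
  J3: p=23
  J2: p=17
  J4: p=16
  J1: p=5
Order: J3 → J2 → J4 → J1


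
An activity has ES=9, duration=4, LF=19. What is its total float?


EF = ES + duration = 9 + 4 = 13
LS = LF - duration = 19 - 4 = 15
Total Float = LF - EF = 19 - 13
(or LS - ES = 15 - 9)
= 6


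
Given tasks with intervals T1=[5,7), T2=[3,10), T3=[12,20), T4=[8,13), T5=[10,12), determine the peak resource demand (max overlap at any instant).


Check each time point for overlaps:
  t=5: 2 tasks active (T1, T2)
Max concurrent = 2


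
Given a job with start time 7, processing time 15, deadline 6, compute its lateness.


Completion = 7 + 15 = 22
Lateness = C - d = 22 - 6
= 16


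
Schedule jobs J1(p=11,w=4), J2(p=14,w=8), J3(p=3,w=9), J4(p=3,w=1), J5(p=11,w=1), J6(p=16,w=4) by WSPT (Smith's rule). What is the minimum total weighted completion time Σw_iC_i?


WSPT order (by p/w): J3 → J2 → J1 → J4 → J6 → J5
  J3: C=3, w·C=9×3=27
  J2: C=17, w·C=8×17=136
  J1: C=28, w·C=4×28=112
  J4: C=31, w·C=1×31=31
  J6: C=47, w·C=4×47=188
  J5: C=58, w·C=1×58=58
Σ w·C = 552
= 552


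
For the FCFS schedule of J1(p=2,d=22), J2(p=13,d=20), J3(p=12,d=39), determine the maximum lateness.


Lateness per job (L = C - d):
  J1: C=2, d=22, L=-20
  J2: C=15, d=20, L=-5
  J3: C=27, d=39, L=-12
Lmax = max(-20, -5, -12)
= -5


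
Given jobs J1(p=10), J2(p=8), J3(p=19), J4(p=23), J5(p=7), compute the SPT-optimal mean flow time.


SPT order: J5 → J2 → J1 → J3 → J4
Completion times:
  J5: C=7
  J2: C=15
  J1: C=25
  J3: C=44
  J4: C=67
Sum = 158, n = 5
Mean flow = 158/5
= 31.60


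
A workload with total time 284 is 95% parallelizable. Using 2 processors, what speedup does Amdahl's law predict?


Amdahl's law: T_p = T × ((1-p) + p/N)
= 284 × ((1-0.95) + 0.95/2)
= 284 × (0.05 + 0.4750)
= 284 × 0.5250
= 149.10
Speedup = 284/149.10
= 1.90×


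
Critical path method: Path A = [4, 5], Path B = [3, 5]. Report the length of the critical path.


Path A: 4 + 5 = 9
Path B: 3 + 5 = 8
Critical path = longest = max(9, 8)
= 9 (Path A)


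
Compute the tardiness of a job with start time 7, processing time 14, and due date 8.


Completion = start + processing = 7 + 14 = 21
Tardiness = max(0, C - d) = max(0, 21 - 8)
= max(0, 13)
= 13


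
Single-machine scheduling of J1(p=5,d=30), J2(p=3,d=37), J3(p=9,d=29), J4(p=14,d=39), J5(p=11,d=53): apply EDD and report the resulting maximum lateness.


EDD order: J3 → J1 → J2 → J4 → J5
Completion and lateness:
  J3: C=9, d=29, L=9-29=-20
  J1: C=14, d=30, L=14-30=-16
  J2: C=17, d=37, L=17-37=-20
  J4: C=31, d=39, L=31-39=-8
  J5: C=42, d=53, L=42-53=-11
Lmax = max(-20, -16, -20, -8, -11)
= -8


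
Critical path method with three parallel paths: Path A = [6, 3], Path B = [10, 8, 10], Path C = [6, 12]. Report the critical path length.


Path A: 6 + 3 = 9
Path B: 10 + 8 + 10 = 28
Path C: 6 + 12 = 18
Critical path = longest = max(9, 28, 18)
= 28 (Path B)


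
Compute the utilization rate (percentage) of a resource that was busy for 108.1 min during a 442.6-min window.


Utilization = busy / total × 100
= 108.1 / 442.6 × 100
= 24.4%


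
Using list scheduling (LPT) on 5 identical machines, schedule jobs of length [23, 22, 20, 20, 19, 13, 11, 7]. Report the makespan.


Jobs (LPT sorted): [23, 22, 20, 20, 19, 13, 11, 7]
Machines: 5
  J=23 → Machine 1 (load: 0+23=23)
  J=22 → Machine 2 (load: 0+22=22)
  J=20 → Machine 3 (load: 0+20=20)
  J=20 → Machine 4 (load: 0+20=20)
  J=19 → Machine 5 (load: 0+19=19)
  J=13 → Machine 5 (load: 19+13=32)
  J=11 → Machine 3 (load: 20+11=31)
  J=7 → Machine 4 (load: 20+7=27)
Machine loads: [23, 22, 31, 27, 32]
Makespan = max = 32 time units


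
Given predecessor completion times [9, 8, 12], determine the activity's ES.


ES = max of all predecessor completion times
Predecessors: [9, 8, 12]
ES = max(9, 8, 12)
= 12


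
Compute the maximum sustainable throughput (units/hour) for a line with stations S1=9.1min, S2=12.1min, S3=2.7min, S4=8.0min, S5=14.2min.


Bottleneck = longest station time
Station times: [9.1, 12.1, 2.7, 8.0, 14.2]
Max = 14.2 min
Rate = 60 / 14.2
= 4.23 units/hour (bottleneck: 14.2min)


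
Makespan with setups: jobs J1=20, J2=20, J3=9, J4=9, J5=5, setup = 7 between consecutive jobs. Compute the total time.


Makespan = Σ processing + (n-1) × setup
= (20 + 20 + 9 + 9 + 5) + (5-1)×7
= 63 + 28
= 91 time units


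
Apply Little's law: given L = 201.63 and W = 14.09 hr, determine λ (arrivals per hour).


Little's law: L = λW → λ = L / W
= 201.63 / 14.09
= 14.31 per hour


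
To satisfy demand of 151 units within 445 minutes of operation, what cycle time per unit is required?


Cycle time = available time / demand
= 445 / 151
= 2.95 min/unit


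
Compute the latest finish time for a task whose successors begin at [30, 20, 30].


LF = min of all successor start times
Successors start at: [30, 20, 30]
LF = min(30, 20, 30)
= 20


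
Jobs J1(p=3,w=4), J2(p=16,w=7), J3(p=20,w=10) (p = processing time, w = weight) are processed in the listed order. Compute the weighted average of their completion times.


Completion times:
  J1: C=3, w×C=4×3=12
  J2: C=19, w×C=7×19=133
  J3: C=39, w×C=10×39=390
Sum w×C = 535
Sum w = 21
Weighted avg = 535/21
= 25.48


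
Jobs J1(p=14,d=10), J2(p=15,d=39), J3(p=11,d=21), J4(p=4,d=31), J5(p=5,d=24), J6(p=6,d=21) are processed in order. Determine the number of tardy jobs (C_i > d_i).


Completion vs due date:
  J1: C=14, d=10 → TARDY
  J2: C=29, d=39 → on time
  J3: C=40, d=21 → TARDY
  J4: C=44, d=31 → TARDY
  J5: C=49, d=24 → TARDY
  J6: C=55, d=21 → TARDY
Tardy jobs: J1, J3, J4, J5, J6
Count = 5


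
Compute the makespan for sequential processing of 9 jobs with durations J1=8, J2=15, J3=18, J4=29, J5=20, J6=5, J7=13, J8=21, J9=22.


Sequential makespan: sum all processing times
= 8 + 15 + 18 + 29 + 20 + 5 + 13 + 21 + 22
= 151 time units


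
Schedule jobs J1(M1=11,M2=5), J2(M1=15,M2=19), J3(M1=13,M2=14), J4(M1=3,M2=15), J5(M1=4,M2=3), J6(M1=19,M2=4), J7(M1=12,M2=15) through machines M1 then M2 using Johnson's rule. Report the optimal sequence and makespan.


Johnson's rule:
Group 1 (M1≤M2, sort by M1): ['J4', 'J7', 'J3', 'J2']
Group 2 (M1>M2, sort desc M2): ['J1', 'J6', 'J5']
Sequence: J4 → J7 → J3 → J2 → J1 → J6 → J5
Makespan calculation:
  J4: M1 done=3, M2 done=18
  J7: M1 done=15, M2 done=33
  J3: M1 done=28, M2 done=47
  J2: M1 done=43, M2 done=66
  J1: M1 done=54, M2 done=71
  J6: M1 done=73, M2 done=77
  J5: M1 done=77, M2 done=80
= Sequence: J4 → J7 → J3 → J2 → J1 → J6 → J5, Makespan: 80


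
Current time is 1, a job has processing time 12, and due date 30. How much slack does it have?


Slack = due - current_time - processing
= 30 - 1 - 12
= 17


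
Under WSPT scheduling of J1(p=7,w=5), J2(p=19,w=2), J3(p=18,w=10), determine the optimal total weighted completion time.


WSPT order (by p/w): J1 → J3 → J2
  J1: C=7, w·C=5×7=35
  J3: C=25, w·C=10×25=250
  J2: C=44, w·C=2×44=88
Σ w·C = 373
= 373


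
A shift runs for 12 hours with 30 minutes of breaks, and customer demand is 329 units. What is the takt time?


Available = 12×60 - 30 = 690 min
Takt time = 690 / 329
= 2.10 min/unit


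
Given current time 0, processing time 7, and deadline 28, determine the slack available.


Slack = due - current_time - processing
= 28 - 0 - 7
= 21


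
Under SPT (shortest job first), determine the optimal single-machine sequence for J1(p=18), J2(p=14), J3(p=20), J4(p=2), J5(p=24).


SPT: sort by shortest processing time
  J4: p=2
  J2: p=14
  J1: p=18
  J3: p=20
  J5: p=24
Order: J4 → J2 → J1 → J3 → J5


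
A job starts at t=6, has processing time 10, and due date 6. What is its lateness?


Completion = 6 + 10 = 16
Lateness = C - d = 16 - 6
= 10


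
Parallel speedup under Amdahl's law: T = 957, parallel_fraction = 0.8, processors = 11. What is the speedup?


Amdahl's law: T_p = T × ((1-p) + p/N)
= 957 × ((1-0.8) + 0.8/11)
= 957 × (0.20 + 0.0727)
= 957 × 0.2727
= 261.00
Speedup = 957/261.00
= 3.67×


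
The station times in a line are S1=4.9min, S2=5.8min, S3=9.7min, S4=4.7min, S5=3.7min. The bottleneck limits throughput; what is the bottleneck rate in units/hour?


Bottleneck = longest station time
Station times: [4.9, 5.8, 9.7, 4.7, 3.7]
Max = 9.7 min
Rate = 60 / 9.7
= 6.19 units/hour (bottleneck: 9.7min)


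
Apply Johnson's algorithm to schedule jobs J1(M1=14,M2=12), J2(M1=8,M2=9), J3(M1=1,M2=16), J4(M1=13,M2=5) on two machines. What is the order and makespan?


Johnson's rule:
Group 1 (M1≤M2, sort by M1): ['J3', 'J2']
Group 2 (M1>M2, sort desc M2): ['J1', 'J4']
Sequence: J3 → J2 → J1 → J4
Makespan calculation:
  J3: M1 done=1, M2 done=17
  J2: M1 done=9, M2 done=26
  J1: M1 done=23, M2 done=38
  J4: M1 done=36, M2 done=43
= Sequence: J3 → J2 → J1 → J4, Makespan: 43


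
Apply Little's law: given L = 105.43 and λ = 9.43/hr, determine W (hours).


Little's law: L = λW → W = L / λ
= 105.43 / 9.43
= 11.18 hours


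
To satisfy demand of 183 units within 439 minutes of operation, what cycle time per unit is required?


Cycle time = available time / demand
= 439 / 183
= 2.40 min/unit


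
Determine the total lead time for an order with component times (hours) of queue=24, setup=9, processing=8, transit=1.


Lead time = queue + setup + processing + transit
= 24 + 9 + 8 + 1
= 42 hours


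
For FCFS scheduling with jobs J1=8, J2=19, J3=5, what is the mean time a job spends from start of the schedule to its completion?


Completion times:
  J1: completes at 8
  J2: completes at 27
  J3: completes at 32
Sum = 67
Average = 67/3
= 22.33


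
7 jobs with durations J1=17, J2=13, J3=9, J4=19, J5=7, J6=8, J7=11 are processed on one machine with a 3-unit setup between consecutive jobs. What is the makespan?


Makespan = Σ processing + (n-1) × setup
= (17 + 13 + 9 + 19 + 7 + 8 + 11) + (7-1)×3
= 84 + 18
= 102 time units


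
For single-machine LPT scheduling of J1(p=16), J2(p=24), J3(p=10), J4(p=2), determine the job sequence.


LPT: sort by longest processing time first
  J2: p=24
  J1: p=16
  J3: p=10
  J4: p=2
Order: J2 → J1 → J3 → J4


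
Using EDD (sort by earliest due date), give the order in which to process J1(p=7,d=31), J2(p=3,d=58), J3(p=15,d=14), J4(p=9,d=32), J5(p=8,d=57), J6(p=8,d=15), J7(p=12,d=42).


EDD: sort by earliest due date
  J3: d=14, p=15
  J6: d=15, p=8
  J1: d=31, p=7
  J4: d=32, p=9
  J7: d=42, p=12
  J5: d=57, p=8
  J2: d=58, p=3
Order: J3 → J6 → J1 → J4 → J7 → J5 → J2


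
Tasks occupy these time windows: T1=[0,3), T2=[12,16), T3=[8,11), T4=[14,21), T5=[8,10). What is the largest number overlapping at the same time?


Check each time point for overlaps:
  t=8: 2 tasks active (T3, T5)
Max concurrent = 2


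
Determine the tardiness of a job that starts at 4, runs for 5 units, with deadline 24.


Completion = start + processing = 4 + 5 = 9
Tardiness = max(0, C - d) = max(0, 9 - 24)
= max(0, -15)
= 0


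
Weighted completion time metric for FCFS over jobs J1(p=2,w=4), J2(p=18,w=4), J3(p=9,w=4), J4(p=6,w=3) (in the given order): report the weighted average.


Completion times:
  J1: C=2, w×C=4×2=8
  J2: C=20, w×C=4×20=80
  J3: C=29, w×C=4×29=116
  J4: C=35, w×C=3×35=105
Sum w×C = 309
Sum w = 15
Weighted avg = 309/15
= 20.60


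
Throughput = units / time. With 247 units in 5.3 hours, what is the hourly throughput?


Throughput = units / time
= 247 / 5.3
= 46.6 units/hour


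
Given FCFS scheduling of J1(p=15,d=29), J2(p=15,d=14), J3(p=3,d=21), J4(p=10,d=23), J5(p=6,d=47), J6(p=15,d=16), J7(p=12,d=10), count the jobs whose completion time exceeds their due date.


Completion vs due date:
  J1: C=15, d=29 → on time
  J2: C=30, d=14 → TARDY
  J3: C=33, d=21 → TARDY
  J4: C=43, d=23 → TARDY
  J5: C=49, d=47 → TARDY
  J6: C=64, d=16 → TARDY
  J7: C=76, d=10 → TARDY
Tardy jobs: J2, J3, J4, J5, J6, J7
Count = 6


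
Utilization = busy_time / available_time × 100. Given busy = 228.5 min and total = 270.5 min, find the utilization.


Utilization = busy / total × 100
= 228.5 / 270.5 × 100
= 84.5%


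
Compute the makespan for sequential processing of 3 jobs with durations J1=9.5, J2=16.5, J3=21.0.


Sequential makespan: sum all processing times
= 9.5 + 16.5 + 21.0
= 47.0 time units


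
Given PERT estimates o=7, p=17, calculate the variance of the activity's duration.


σ² = ((p - o) / 6)² = (p - o)² / 36
= (17 - 7)² / 36
= 10² / 36
= 100 / 36
= 2.7778


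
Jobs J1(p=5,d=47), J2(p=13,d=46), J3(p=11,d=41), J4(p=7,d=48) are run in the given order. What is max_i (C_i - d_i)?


Lateness per job (L = C - d):
  J1: C=5, d=47, L=-42
  J2: C=18, d=46, L=-28
  J3: C=29, d=41, L=-12
  J4: C=36, d=48, L=-12
Lmax = max(-42, -28, -12, -12)
= -12


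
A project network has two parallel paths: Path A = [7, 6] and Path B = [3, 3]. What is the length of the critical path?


Path A: 7 + 6 = 13
Path B: 3 + 3 = 6
Critical path = longest = max(13, 6)
= 13 (Path A)


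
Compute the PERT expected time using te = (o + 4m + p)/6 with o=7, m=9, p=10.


te = (o + 4m + p) / 6
= (7 + 4×9 + 10) / 6
= (7 + 36 + 10) / 6
= 53 / 6
= 8.83


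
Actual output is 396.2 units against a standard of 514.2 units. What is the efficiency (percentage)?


Efficiency = (actual / standard) × 100
= (396.2 / 514.2) × 100
= 77.1%


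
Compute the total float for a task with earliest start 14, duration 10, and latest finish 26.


EF = ES + duration = 14 + 10 = 24
LS = LF - duration = 26 - 10 = 16
Total Float = LF - EF = 26 - 24
(or LS - ES = 16 - 14)
= 2


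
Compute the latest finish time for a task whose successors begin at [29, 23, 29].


LF = min of all successor start times
Successors start at: [29, 23, 29]
LF = min(29, 23, 29)
= 23


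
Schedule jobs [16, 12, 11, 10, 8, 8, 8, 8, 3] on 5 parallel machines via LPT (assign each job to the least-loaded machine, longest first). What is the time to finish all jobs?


Jobs (LPT sorted): [16, 12, 11, 10, 8, 8, 8, 8, 3]
Machines: 5
  J=16 → Machine 1 (load: 0+16=16)
  J=12 → Machine 2 (load: 0+12=12)
  J=11 → Machine 3 (load: 0+11=11)
  J=10 → Machine 4 (load: 0+10=10)
  J=8 → Machine 5 (load: 0+8=8)
  J=8 → Machine 5 (load: 8+8=16)
  J=8 → Machine 4 (load: 10+8=18)
  J=8 → Machine 3 (load: 11+8=19)
  J=3 → Machine 2 (load: 12+3=15)
Machine loads: [16, 15, 19, 18, 16]
Makespan = max = 19 time units


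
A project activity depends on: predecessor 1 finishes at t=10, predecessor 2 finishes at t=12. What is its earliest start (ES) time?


ES = max of all predecessor completion times
Predecessors: [10, 12]
ES = max(10, 12)
= 12


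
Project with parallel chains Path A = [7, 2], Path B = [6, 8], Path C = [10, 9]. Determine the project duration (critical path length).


Path A: 7 + 2 = 9
Path B: 6 + 8 = 14
Path C: 10 + 9 = 19
Critical path = longest = max(9, 14, 19)
= 19 (Path C)


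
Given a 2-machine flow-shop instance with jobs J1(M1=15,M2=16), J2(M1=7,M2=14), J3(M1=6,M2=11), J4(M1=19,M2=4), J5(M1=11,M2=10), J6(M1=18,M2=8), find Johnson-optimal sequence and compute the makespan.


Johnson's rule:
Group 1 (M1≤M2, sort by M1): ['J3', 'J2', 'J1']
Group 2 (M1>M2, sort desc M2): ['J5', 'J6', 'J4']
Sequence: J3 → J2 → J1 → J5 → J6 → J4
Makespan calculation:
  J3: M1 done=6, M2 done=17
  J2: M1 done=13, M2 done=31
  J1: M1 done=28, M2 done=47
  J5: M1 done=39, M2 done=57
  J6: M1 done=57, M2 done=65
  J4: M1 done=76, M2 done=80
= Sequence: J3 → J2 → J1 → J5 → J6 → J4, Makespan: 80


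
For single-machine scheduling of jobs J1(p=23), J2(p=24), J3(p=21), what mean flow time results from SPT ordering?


SPT order: J3 → J1 → J2
Completion times:
  J3: C=21
  J1: C=44
  J2: C=68
Sum = 133, n = 3
Mean flow = 133/3
= 44.33


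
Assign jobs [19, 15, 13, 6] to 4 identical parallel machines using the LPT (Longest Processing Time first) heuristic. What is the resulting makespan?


Jobs (LPT sorted): [19, 15, 13, 6]
Machines: 4
  J=19 → Machine 1 (load: 0+19=19)
  J=15 → Machine 2 (load: 0+15=15)
  J=13 → Machine 3 (load: 0+13=13)
  J=6 → Machine 4 (load: 0+6=6)
Machine loads: [19, 15, 13, 6]
Makespan = max = 19 time units


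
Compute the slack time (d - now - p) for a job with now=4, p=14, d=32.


Slack = due - current_time - processing
= 32 - 4 - 14
= 14


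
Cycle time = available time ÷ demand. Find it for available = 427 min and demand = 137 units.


Cycle time = available time / demand
= 427 / 137
= 3.12 min/unit


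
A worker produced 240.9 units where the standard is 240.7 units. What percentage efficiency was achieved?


Efficiency = (actual / standard) × 100
= (240.9 / 240.7) × 100
= 100.1%


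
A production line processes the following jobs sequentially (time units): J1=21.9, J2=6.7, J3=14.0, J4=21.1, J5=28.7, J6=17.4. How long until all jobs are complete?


Sequential makespan: sum all processing times
= 21.9 + 6.7 + 14.0 + 21.1 + 28.7 + 17.4
= 109.8 time units


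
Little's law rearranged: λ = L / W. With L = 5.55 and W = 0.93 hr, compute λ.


Little's law: L = λW → λ = L / W
= 5.55 / 0.93
= 5.97 per hour


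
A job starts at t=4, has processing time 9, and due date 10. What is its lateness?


Completion = 4 + 9 = 13
Lateness = C - d = 13 - 10
= 3


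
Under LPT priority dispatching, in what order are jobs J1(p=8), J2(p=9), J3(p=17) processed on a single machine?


LPT: sort by longest processing time first
  J3: p=17
  J2: p=9
  J1: p=8
Order: J3 → J2 → J1


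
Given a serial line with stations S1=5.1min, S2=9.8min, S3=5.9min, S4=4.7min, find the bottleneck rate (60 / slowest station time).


Bottleneck = longest station time
Station times: [5.1, 9.8, 5.9, 4.7]
Max = 9.8 min
Rate = 60 / 9.8
= 6.12 units/hour (bottleneck: 9.8min)


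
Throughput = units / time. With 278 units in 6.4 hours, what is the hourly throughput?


Throughput = units / time
= 278 / 6.4
= 43.4 units/hour


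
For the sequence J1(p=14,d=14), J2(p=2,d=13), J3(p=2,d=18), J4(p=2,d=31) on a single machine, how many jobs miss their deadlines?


Completion vs due date:
  J1: C=14, d=14 → on time
  J2: C=16, d=13 → TARDY
  J3: C=18, d=18 → on time
  J4: C=20, d=31 → on time
Tardy jobs: J2
Count = 1


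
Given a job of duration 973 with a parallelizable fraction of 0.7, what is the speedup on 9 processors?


Amdahl's law: T_p = T × ((1-p) + p/N)
= 973 × ((1-0.7) + 0.7/9)
= 973 × (0.30 + 0.0778)
= 973 × 0.3778
= 367.58
Speedup = 973/367.58
= 2.65×


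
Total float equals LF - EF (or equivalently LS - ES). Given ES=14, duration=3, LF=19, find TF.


EF = ES + duration = 14 + 3 = 17
LS = LF - duration = 19 - 3 = 16
Total Float = LF - EF = 19 - 17
(or LS - ES = 16 - 14)
= 2


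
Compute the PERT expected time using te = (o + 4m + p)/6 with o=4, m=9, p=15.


te = (o + 4m + p) / 6
= (4 + 4×9 + 15) / 6
= (4 + 36 + 15) / 6
= 55 / 6
= 9.17


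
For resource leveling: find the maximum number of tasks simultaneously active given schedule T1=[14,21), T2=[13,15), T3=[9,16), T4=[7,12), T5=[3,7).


Check each time point for overlaps:
  t=14: 3 tasks active (T1, T2, T3)
Max concurrent = 3


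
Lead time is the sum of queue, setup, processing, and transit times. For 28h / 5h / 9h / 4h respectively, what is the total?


Lead time = queue + setup + processing + transit
= 28 + 5 + 9 + 4
= 46 hours


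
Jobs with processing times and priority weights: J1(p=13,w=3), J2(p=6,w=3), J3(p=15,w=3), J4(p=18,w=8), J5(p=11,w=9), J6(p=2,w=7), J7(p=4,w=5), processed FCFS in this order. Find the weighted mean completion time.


Completion times:
  J1: C=13, w×C=3×13=39
  J2: C=19, w×C=3×19=57
  J3: C=34, w×C=3×34=102
  J4: C=52, w×C=8×52=416
  J5: C=63, w×C=9×63=567
  J6: C=65, w×C=7×65=455
  J7: C=69, w×C=5×69=345
Sum w×C = 1981
Sum w = 38
Weighted avg = 1981/38
= 52.13


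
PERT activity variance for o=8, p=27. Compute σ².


σ² = ((p - o) / 6)² = (p - o)² / 36
= (27 - 8)² / 36
= 19² / 36
= 361 / 36
= 10.0278


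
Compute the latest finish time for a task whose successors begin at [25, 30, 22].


LF = min of all successor start times
Successors start at: [25, 30, 22]
LF = min(25, 30, 22)
= 22


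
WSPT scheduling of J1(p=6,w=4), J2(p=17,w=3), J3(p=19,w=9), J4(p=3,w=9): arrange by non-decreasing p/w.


WSPT (Smith's rule): sort by p/w ascending
  J4: p/w = 3/9 = 0.333
  J1: p/w = 6/4 = 1.500
  J3: p/w = 19/9 = 2.111
  J2: p/w = 17/3 = 5.667
Order: J4 → J1 → J3 → J2


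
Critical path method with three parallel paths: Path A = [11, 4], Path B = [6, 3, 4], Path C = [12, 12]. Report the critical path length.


Path A: 11 + 4 = 15
Path B: 6 + 3 + 4 = 13
Path C: 12 + 12 = 24
Critical path = longest = max(15, 13, 24)
= 24 (Path C)


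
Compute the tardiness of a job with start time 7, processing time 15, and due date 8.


Completion = start + processing = 7 + 15 = 22
Tardiness = max(0, C - d) = max(0, 22 - 8)
= max(0, 14)
= 14


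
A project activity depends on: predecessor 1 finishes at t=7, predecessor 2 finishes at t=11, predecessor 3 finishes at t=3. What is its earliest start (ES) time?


ES = max of all predecessor completion times
Predecessors: [7, 11, 3]
ES = max(7, 11, 3)
= 11


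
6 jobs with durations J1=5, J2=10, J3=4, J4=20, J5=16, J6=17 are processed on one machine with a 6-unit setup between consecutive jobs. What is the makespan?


Makespan = Σ processing + (n-1) × setup
= (5 + 10 + 4 + 20 + 16 + 17) + (6-1)×6
= 72 + 30
= 102 time units


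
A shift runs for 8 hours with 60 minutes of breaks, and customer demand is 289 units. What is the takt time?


Available = 8×60 - 60 = 420 min
Takt time = 420 / 289
= 1.45 min/unit


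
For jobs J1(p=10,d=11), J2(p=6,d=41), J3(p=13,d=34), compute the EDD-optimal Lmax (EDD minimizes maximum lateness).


EDD order: J1 → J3 → J2
Completion and lateness:
  J1: C=10, d=11, L=10-11=-1
  J3: C=23, d=34, L=23-34=-11
  J2: C=29, d=41, L=29-41=-12
Lmax = max(-1, -11, -12)
= -1


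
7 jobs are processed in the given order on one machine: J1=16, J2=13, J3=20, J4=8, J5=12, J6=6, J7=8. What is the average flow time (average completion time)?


Completion times:
  J1: completes at 16
  J2: completes at 29
  J3: completes at 49
  J4: completes at 57
  J5: completes at 69
  J6: completes at 75
  J7: completes at 83
Sum = 378
Average = 378/7
= 54.00


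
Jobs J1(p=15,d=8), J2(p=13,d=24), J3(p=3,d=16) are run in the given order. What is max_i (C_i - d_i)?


Lateness per job (L = C - d):
  J1: C=15, d=8, L=7
  J2: C=28, d=24, L=4
  J3: C=31, d=16, L=15
Lmax = max(7, 4, 15)
= 15


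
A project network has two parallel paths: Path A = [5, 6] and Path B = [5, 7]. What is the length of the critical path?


Path A: 5 + 6 = 11
Path B: 5 + 7 = 12
Critical path = longest = max(11, 12)
= 12 (Path B)


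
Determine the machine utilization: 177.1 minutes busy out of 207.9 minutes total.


Utilization = busy / total × 100
= 177.1 / 207.9 × 100
= 85.2%
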